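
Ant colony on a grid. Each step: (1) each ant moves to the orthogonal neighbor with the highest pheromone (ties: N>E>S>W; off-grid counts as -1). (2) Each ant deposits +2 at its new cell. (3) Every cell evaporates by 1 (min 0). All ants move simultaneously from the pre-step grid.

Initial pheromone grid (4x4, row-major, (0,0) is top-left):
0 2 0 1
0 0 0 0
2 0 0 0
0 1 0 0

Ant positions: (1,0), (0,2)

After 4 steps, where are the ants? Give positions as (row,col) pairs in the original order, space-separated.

Step 1: ant0:(1,0)->S->(2,0) | ant1:(0,2)->W->(0,1)
  grid max=3 at (0,1)
Step 2: ant0:(2,0)->N->(1,0) | ant1:(0,1)->E->(0,2)
  grid max=2 at (0,1)
Step 3: ant0:(1,0)->S->(2,0) | ant1:(0,2)->W->(0,1)
  grid max=3 at (0,1)
Step 4: ant0:(2,0)->N->(1,0) | ant1:(0,1)->E->(0,2)
  grid max=2 at (0,1)

(1,0) (0,2)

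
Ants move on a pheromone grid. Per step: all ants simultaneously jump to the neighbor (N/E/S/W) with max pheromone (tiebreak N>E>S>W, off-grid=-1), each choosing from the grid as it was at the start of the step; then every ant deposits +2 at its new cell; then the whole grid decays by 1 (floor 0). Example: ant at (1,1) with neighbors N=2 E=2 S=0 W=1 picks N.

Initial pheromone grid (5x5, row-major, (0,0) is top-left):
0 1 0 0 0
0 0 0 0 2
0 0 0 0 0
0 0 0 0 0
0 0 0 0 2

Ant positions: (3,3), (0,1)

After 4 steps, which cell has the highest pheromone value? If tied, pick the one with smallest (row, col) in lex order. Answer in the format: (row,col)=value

Step 1: ant0:(3,3)->N->(2,3) | ant1:(0,1)->E->(0,2)
  grid max=1 at (0,2)
Step 2: ant0:(2,3)->N->(1,3) | ant1:(0,2)->E->(0,3)
  grid max=1 at (0,3)
Step 3: ant0:(1,3)->N->(0,3) | ant1:(0,3)->S->(1,3)
  grid max=2 at (0,3)
Step 4: ant0:(0,3)->S->(1,3) | ant1:(1,3)->N->(0,3)
  grid max=3 at (0,3)
Final grid:
  0 0 0 3 0
  0 0 0 3 0
  0 0 0 0 0
  0 0 0 0 0
  0 0 0 0 0
Max pheromone 3 at (0,3)

Answer: (0,3)=3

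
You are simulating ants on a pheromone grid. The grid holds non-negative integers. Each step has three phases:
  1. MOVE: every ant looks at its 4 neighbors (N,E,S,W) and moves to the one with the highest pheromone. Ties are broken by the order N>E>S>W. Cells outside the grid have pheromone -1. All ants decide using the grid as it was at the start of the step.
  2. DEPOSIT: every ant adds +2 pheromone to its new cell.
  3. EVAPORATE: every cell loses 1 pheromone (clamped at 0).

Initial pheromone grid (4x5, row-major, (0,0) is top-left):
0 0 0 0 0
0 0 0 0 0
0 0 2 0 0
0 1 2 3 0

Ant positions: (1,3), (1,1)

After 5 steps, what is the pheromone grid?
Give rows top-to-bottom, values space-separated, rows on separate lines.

After step 1: ants at (0,3),(0,1)
  0 1 0 1 0
  0 0 0 0 0
  0 0 1 0 0
  0 0 1 2 0
After step 2: ants at (0,4),(0,2)
  0 0 1 0 1
  0 0 0 0 0
  0 0 0 0 0
  0 0 0 1 0
After step 3: ants at (1,4),(0,3)
  0 0 0 1 0
  0 0 0 0 1
  0 0 0 0 0
  0 0 0 0 0
After step 4: ants at (0,4),(0,4)
  0 0 0 0 3
  0 0 0 0 0
  0 0 0 0 0
  0 0 0 0 0
After step 5: ants at (1,4),(1,4)
  0 0 0 0 2
  0 0 0 0 3
  0 0 0 0 0
  0 0 0 0 0

0 0 0 0 2
0 0 0 0 3
0 0 0 0 0
0 0 0 0 0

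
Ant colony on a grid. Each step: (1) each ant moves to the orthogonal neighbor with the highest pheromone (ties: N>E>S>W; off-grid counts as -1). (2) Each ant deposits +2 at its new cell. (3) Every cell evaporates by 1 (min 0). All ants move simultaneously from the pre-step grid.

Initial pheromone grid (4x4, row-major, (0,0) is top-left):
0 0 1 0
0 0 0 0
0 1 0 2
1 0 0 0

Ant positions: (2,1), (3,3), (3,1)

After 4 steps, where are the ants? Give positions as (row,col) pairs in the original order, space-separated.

Step 1: ant0:(2,1)->N->(1,1) | ant1:(3,3)->N->(2,3) | ant2:(3,1)->N->(2,1)
  grid max=3 at (2,3)
Step 2: ant0:(1,1)->S->(2,1) | ant1:(2,3)->N->(1,3) | ant2:(2,1)->N->(1,1)
  grid max=3 at (2,1)
Step 3: ant0:(2,1)->N->(1,1) | ant1:(1,3)->S->(2,3) | ant2:(1,1)->S->(2,1)
  grid max=4 at (2,1)
Step 4: ant0:(1,1)->S->(2,1) | ant1:(2,3)->N->(1,3) | ant2:(2,1)->N->(1,1)
  grid max=5 at (2,1)

(2,1) (1,3) (1,1)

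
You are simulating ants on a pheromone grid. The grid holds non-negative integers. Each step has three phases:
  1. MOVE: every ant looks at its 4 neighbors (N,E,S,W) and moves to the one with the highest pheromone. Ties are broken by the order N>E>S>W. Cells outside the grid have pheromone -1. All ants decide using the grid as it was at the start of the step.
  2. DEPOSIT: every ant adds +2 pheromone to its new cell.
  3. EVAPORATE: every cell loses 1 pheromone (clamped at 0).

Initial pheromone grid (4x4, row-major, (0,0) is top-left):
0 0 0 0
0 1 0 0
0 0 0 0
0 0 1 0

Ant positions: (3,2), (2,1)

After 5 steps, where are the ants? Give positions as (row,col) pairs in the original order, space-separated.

Step 1: ant0:(3,2)->N->(2,2) | ant1:(2,1)->N->(1,1)
  grid max=2 at (1,1)
Step 2: ant0:(2,2)->N->(1,2) | ant1:(1,1)->N->(0,1)
  grid max=1 at (0,1)
Step 3: ant0:(1,2)->W->(1,1) | ant1:(0,1)->S->(1,1)
  grid max=4 at (1,1)
Step 4: ant0:(1,1)->N->(0,1) | ant1:(1,1)->N->(0,1)
  grid max=3 at (0,1)
Step 5: ant0:(0,1)->S->(1,1) | ant1:(0,1)->S->(1,1)
  grid max=6 at (1,1)

(1,1) (1,1)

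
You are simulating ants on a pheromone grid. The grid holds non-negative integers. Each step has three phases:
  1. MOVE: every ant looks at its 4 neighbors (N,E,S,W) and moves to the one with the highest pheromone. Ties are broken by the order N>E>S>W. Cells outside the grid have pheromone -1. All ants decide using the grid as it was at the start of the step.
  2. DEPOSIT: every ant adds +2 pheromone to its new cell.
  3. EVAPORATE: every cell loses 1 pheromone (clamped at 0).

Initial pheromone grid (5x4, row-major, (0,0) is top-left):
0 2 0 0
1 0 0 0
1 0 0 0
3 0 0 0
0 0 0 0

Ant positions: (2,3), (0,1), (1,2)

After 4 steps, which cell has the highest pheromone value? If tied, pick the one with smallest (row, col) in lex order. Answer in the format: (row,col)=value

Step 1: ant0:(2,3)->N->(1,3) | ant1:(0,1)->E->(0,2) | ant2:(1,2)->N->(0,2)
  grid max=3 at (0,2)
Step 2: ant0:(1,3)->N->(0,3) | ant1:(0,2)->W->(0,1) | ant2:(0,2)->W->(0,1)
  grid max=4 at (0,1)
Step 3: ant0:(0,3)->W->(0,2) | ant1:(0,1)->E->(0,2) | ant2:(0,1)->E->(0,2)
  grid max=7 at (0,2)
Step 4: ant0:(0,2)->W->(0,1) | ant1:(0,2)->W->(0,1) | ant2:(0,2)->W->(0,1)
  grid max=8 at (0,1)
Final grid:
  0 8 6 0
  0 0 0 0
  0 0 0 0
  0 0 0 0
  0 0 0 0
Max pheromone 8 at (0,1)

Answer: (0,1)=8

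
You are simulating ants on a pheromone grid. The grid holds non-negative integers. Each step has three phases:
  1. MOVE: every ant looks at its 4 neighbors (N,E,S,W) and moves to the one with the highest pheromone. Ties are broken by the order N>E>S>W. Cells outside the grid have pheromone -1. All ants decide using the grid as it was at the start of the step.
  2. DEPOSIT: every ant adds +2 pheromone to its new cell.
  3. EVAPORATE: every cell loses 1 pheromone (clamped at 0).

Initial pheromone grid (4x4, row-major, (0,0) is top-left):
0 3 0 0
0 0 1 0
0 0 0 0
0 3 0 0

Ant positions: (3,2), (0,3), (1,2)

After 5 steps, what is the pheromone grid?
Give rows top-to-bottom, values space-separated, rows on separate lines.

After step 1: ants at (3,1),(1,3),(0,2)
  0 2 1 0
  0 0 0 1
  0 0 0 0
  0 4 0 0
After step 2: ants at (2,1),(0,3),(0,1)
  0 3 0 1
  0 0 0 0
  0 1 0 0
  0 3 0 0
After step 3: ants at (3,1),(1,3),(0,2)
  0 2 1 0
  0 0 0 1
  0 0 0 0
  0 4 0 0
After step 4: ants at (2,1),(0,3),(0,1)
  0 3 0 1
  0 0 0 0
  0 1 0 0
  0 3 0 0
After step 5: ants at (3,1),(1,3),(0,2)
  0 2 1 0
  0 0 0 1
  0 0 0 0
  0 4 0 0

0 2 1 0
0 0 0 1
0 0 0 0
0 4 0 0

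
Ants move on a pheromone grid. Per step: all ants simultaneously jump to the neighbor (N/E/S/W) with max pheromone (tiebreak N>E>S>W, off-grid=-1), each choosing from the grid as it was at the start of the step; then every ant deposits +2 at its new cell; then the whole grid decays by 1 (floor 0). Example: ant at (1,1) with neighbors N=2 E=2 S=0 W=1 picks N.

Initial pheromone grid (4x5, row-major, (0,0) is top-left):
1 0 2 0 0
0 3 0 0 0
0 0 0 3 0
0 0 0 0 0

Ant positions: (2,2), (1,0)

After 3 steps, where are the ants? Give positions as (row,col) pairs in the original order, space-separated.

Step 1: ant0:(2,2)->E->(2,3) | ant1:(1,0)->E->(1,1)
  grid max=4 at (1,1)
Step 2: ant0:(2,3)->N->(1,3) | ant1:(1,1)->N->(0,1)
  grid max=3 at (1,1)
Step 3: ant0:(1,3)->S->(2,3) | ant1:(0,1)->S->(1,1)
  grid max=4 at (1,1)

(2,3) (1,1)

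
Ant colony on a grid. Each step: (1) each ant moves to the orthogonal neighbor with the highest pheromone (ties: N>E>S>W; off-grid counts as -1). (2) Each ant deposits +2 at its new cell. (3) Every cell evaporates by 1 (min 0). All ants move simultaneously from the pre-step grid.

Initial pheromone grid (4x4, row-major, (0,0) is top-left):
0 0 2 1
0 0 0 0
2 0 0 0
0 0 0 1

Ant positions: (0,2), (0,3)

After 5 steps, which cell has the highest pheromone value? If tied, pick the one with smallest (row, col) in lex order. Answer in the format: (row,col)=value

Step 1: ant0:(0,2)->E->(0,3) | ant1:(0,3)->W->(0,2)
  grid max=3 at (0,2)
Step 2: ant0:(0,3)->W->(0,2) | ant1:(0,2)->E->(0,3)
  grid max=4 at (0,2)
Step 3: ant0:(0,2)->E->(0,3) | ant1:(0,3)->W->(0,2)
  grid max=5 at (0,2)
Step 4: ant0:(0,3)->W->(0,2) | ant1:(0,2)->E->(0,3)
  grid max=6 at (0,2)
Step 5: ant0:(0,2)->E->(0,3) | ant1:(0,3)->W->(0,2)
  grid max=7 at (0,2)
Final grid:
  0 0 7 6
  0 0 0 0
  0 0 0 0
  0 0 0 0
Max pheromone 7 at (0,2)

Answer: (0,2)=7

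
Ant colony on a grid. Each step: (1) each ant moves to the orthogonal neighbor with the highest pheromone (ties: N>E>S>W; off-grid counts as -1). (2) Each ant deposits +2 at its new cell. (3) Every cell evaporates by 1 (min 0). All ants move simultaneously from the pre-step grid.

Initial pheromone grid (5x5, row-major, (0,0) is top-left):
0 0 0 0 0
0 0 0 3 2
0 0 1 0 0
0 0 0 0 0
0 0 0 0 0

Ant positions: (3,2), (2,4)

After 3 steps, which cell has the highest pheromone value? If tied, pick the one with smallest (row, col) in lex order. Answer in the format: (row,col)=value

Step 1: ant0:(3,2)->N->(2,2) | ant1:(2,4)->N->(1,4)
  grid max=3 at (1,4)
Step 2: ant0:(2,2)->N->(1,2) | ant1:(1,4)->W->(1,3)
  grid max=3 at (1,3)
Step 3: ant0:(1,2)->E->(1,3) | ant1:(1,3)->E->(1,4)
  grid max=4 at (1,3)
Final grid:
  0 0 0 0 0
  0 0 0 4 3
  0 0 0 0 0
  0 0 0 0 0
  0 0 0 0 0
Max pheromone 4 at (1,3)

Answer: (1,3)=4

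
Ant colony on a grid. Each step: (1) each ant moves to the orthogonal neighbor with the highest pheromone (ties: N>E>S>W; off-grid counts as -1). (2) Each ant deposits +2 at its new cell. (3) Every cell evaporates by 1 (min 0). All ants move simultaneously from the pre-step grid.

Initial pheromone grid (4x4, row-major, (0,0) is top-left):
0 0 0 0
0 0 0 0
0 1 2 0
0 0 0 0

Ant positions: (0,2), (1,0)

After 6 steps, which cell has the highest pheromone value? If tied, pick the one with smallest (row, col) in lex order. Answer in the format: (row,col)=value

Answer: (0,2)=4

Derivation:
Step 1: ant0:(0,2)->E->(0,3) | ant1:(1,0)->N->(0,0)
  grid max=1 at (0,0)
Step 2: ant0:(0,3)->S->(1,3) | ant1:(0,0)->E->(0,1)
  grid max=1 at (0,1)
Step 3: ant0:(1,3)->N->(0,3) | ant1:(0,1)->E->(0,2)
  grid max=1 at (0,2)
Step 4: ant0:(0,3)->W->(0,2) | ant1:(0,2)->E->(0,3)
  grid max=2 at (0,2)
Step 5: ant0:(0,2)->E->(0,3) | ant1:(0,3)->W->(0,2)
  grid max=3 at (0,2)
Step 6: ant0:(0,3)->W->(0,2) | ant1:(0,2)->E->(0,3)
  grid max=4 at (0,2)
Final grid:
  0 0 4 4
  0 0 0 0
  0 0 0 0
  0 0 0 0
Max pheromone 4 at (0,2)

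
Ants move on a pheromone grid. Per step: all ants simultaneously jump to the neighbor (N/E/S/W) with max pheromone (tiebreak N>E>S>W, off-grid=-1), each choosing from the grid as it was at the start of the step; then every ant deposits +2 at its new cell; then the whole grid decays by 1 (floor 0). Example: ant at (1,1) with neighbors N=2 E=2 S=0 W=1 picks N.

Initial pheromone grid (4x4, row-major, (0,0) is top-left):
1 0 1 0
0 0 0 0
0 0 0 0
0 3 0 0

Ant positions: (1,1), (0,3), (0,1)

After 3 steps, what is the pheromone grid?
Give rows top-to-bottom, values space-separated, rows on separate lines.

After step 1: ants at (0,1),(0,2),(0,2)
  0 1 4 0
  0 0 0 0
  0 0 0 0
  0 2 0 0
After step 2: ants at (0,2),(0,1),(0,1)
  0 4 5 0
  0 0 0 0
  0 0 0 0
  0 1 0 0
After step 3: ants at (0,1),(0,2),(0,2)
  0 5 8 0
  0 0 0 0
  0 0 0 0
  0 0 0 0

0 5 8 0
0 0 0 0
0 0 0 0
0 0 0 0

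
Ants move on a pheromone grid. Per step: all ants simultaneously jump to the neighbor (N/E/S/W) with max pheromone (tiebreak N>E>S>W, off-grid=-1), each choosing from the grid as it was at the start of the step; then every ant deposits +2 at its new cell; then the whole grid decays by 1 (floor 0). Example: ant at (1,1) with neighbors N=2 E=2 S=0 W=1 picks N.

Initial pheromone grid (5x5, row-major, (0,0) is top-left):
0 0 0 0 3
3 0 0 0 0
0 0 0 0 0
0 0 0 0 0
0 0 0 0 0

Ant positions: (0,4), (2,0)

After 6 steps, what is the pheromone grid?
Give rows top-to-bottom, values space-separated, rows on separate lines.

After step 1: ants at (1,4),(1,0)
  0 0 0 0 2
  4 0 0 0 1
  0 0 0 0 0
  0 0 0 0 0
  0 0 0 0 0
After step 2: ants at (0,4),(0,0)
  1 0 0 0 3
  3 0 0 0 0
  0 0 0 0 0
  0 0 0 0 0
  0 0 0 0 0
After step 3: ants at (1,4),(1,0)
  0 0 0 0 2
  4 0 0 0 1
  0 0 0 0 0
  0 0 0 0 0
  0 0 0 0 0
After step 4: ants at (0,4),(0,0)
  1 0 0 0 3
  3 0 0 0 0
  0 0 0 0 0
  0 0 0 0 0
  0 0 0 0 0
After step 5: ants at (1,4),(1,0)
  0 0 0 0 2
  4 0 0 0 1
  0 0 0 0 0
  0 0 0 0 0
  0 0 0 0 0
After step 6: ants at (0,4),(0,0)
  1 0 0 0 3
  3 0 0 0 0
  0 0 0 0 0
  0 0 0 0 0
  0 0 0 0 0

1 0 0 0 3
3 0 0 0 0
0 0 0 0 0
0 0 0 0 0
0 0 0 0 0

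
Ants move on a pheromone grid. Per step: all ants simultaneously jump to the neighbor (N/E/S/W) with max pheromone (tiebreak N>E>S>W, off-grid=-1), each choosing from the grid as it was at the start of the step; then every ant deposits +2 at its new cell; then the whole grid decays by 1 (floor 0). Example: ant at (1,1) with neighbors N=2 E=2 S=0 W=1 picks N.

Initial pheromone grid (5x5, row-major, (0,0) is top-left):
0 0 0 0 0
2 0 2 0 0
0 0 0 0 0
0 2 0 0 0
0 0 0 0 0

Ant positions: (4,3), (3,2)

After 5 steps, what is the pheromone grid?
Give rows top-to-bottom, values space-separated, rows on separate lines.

After step 1: ants at (3,3),(3,1)
  0 0 0 0 0
  1 0 1 0 0
  0 0 0 0 0
  0 3 0 1 0
  0 0 0 0 0
After step 2: ants at (2,3),(2,1)
  0 0 0 0 0
  0 0 0 0 0
  0 1 0 1 0
  0 2 0 0 0
  0 0 0 0 0
After step 3: ants at (1,3),(3,1)
  0 0 0 0 0
  0 0 0 1 0
  0 0 0 0 0
  0 3 0 0 0
  0 0 0 0 0
After step 4: ants at (0,3),(2,1)
  0 0 0 1 0
  0 0 0 0 0
  0 1 0 0 0
  0 2 0 0 0
  0 0 0 0 0
After step 5: ants at (0,4),(3,1)
  0 0 0 0 1
  0 0 0 0 0
  0 0 0 0 0
  0 3 0 0 0
  0 0 0 0 0

0 0 0 0 1
0 0 0 0 0
0 0 0 0 0
0 3 0 0 0
0 0 0 0 0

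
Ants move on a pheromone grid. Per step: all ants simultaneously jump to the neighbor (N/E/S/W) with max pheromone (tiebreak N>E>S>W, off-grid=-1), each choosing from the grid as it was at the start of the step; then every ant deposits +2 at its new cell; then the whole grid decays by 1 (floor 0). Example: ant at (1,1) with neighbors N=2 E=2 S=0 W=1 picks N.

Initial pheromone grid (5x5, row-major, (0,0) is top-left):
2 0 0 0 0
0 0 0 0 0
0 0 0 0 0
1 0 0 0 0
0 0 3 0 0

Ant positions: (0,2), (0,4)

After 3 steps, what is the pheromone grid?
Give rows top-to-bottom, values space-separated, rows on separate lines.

After step 1: ants at (0,3),(1,4)
  1 0 0 1 0
  0 0 0 0 1
  0 0 0 0 0
  0 0 0 0 0
  0 0 2 0 0
After step 2: ants at (0,4),(0,4)
  0 0 0 0 3
  0 0 0 0 0
  0 0 0 0 0
  0 0 0 0 0
  0 0 1 0 0
After step 3: ants at (1,4),(1,4)
  0 0 0 0 2
  0 0 0 0 3
  0 0 0 0 0
  0 0 0 0 0
  0 0 0 0 0

0 0 0 0 2
0 0 0 0 3
0 0 0 0 0
0 0 0 0 0
0 0 0 0 0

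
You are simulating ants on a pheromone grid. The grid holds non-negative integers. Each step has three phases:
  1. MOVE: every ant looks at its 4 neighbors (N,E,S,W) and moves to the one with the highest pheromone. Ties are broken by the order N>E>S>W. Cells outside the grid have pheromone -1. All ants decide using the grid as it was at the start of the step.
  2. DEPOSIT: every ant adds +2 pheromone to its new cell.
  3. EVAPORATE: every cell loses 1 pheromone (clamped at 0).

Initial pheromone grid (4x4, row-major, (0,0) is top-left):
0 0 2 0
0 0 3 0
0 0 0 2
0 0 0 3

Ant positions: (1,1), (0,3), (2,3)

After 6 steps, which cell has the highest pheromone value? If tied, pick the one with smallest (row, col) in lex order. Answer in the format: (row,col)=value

Step 1: ant0:(1,1)->E->(1,2) | ant1:(0,3)->W->(0,2) | ant2:(2,3)->S->(3,3)
  grid max=4 at (1,2)
Step 2: ant0:(1,2)->N->(0,2) | ant1:(0,2)->S->(1,2) | ant2:(3,3)->N->(2,3)
  grid max=5 at (1,2)
Step 3: ant0:(0,2)->S->(1,2) | ant1:(1,2)->N->(0,2) | ant2:(2,3)->S->(3,3)
  grid max=6 at (1,2)
Step 4: ant0:(1,2)->N->(0,2) | ant1:(0,2)->S->(1,2) | ant2:(3,3)->N->(2,3)
  grid max=7 at (1,2)
Step 5: ant0:(0,2)->S->(1,2) | ant1:(1,2)->N->(0,2) | ant2:(2,3)->S->(3,3)
  grid max=8 at (1,2)
Step 6: ant0:(1,2)->N->(0,2) | ant1:(0,2)->S->(1,2) | ant2:(3,3)->N->(2,3)
  grid max=9 at (1,2)
Final grid:
  0 0 8 0
  0 0 9 0
  0 0 0 2
  0 0 0 3
Max pheromone 9 at (1,2)

Answer: (1,2)=9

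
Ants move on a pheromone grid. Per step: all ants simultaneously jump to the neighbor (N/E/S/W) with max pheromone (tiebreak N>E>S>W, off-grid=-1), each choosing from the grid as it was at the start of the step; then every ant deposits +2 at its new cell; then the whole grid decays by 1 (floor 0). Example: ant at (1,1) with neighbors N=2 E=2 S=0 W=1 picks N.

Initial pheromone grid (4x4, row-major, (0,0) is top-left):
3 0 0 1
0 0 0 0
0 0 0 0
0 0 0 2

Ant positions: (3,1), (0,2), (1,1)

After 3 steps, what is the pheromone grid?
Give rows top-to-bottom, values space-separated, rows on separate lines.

After step 1: ants at (2,1),(0,3),(0,1)
  2 1 0 2
  0 0 0 0
  0 1 0 0
  0 0 0 1
After step 2: ants at (1,1),(1,3),(0,0)
  3 0 0 1
  0 1 0 1
  0 0 0 0
  0 0 0 0
After step 3: ants at (0,1),(0,3),(0,1)
  2 3 0 2
  0 0 0 0
  0 0 0 0
  0 0 0 0

2 3 0 2
0 0 0 0
0 0 0 0
0 0 0 0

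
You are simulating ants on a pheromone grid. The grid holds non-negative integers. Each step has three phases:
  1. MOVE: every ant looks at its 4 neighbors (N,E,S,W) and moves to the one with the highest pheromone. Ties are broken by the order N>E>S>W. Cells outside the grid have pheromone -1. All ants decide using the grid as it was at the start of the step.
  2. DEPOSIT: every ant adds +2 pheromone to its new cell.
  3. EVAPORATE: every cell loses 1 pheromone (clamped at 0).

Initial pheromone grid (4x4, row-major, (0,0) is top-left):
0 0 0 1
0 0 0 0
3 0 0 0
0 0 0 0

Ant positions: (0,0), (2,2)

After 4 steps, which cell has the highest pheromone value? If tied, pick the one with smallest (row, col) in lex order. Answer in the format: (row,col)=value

Answer: (0,2)=5

Derivation:
Step 1: ant0:(0,0)->E->(0,1) | ant1:(2,2)->N->(1,2)
  grid max=2 at (2,0)
Step 2: ant0:(0,1)->E->(0,2) | ant1:(1,2)->N->(0,2)
  grid max=3 at (0,2)
Step 3: ant0:(0,2)->E->(0,3) | ant1:(0,2)->E->(0,3)
  grid max=3 at (0,3)
Step 4: ant0:(0,3)->W->(0,2) | ant1:(0,3)->W->(0,2)
  grid max=5 at (0,2)
Final grid:
  0 0 5 2
  0 0 0 0
  0 0 0 0
  0 0 0 0
Max pheromone 5 at (0,2)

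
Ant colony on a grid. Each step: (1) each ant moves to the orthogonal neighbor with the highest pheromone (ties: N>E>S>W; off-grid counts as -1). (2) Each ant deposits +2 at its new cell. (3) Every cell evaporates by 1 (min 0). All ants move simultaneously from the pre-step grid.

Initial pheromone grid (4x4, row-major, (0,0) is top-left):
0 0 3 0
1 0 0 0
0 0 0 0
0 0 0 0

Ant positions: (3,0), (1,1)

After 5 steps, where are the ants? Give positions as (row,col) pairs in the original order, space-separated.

Step 1: ant0:(3,0)->N->(2,0) | ant1:(1,1)->W->(1,0)
  grid max=2 at (0,2)
Step 2: ant0:(2,0)->N->(1,0) | ant1:(1,0)->S->(2,0)
  grid max=3 at (1,0)
Step 3: ant0:(1,0)->S->(2,0) | ant1:(2,0)->N->(1,0)
  grid max=4 at (1,0)
Step 4: ant0:(2,0)->N->(1,0) | ant1:(1,0)->S->(2,0)
  grid max=5 at (1,0)
Step 5: ant0:(1,0)->S->(2,0) | ant1:(2,0)->N->(1,0)
  grid max=6 at (1,0)

(2,0) (1,0)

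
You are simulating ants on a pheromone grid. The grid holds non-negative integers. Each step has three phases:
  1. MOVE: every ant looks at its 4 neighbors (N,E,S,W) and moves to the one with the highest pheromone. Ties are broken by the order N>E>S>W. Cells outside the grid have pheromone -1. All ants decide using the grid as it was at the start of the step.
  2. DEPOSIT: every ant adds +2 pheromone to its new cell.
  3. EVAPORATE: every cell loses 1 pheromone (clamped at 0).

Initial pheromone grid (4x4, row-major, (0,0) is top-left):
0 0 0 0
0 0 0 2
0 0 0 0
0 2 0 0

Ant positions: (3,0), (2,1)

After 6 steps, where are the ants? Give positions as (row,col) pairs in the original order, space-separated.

Step 1: ant0:(3,0)->E->(3,1) | ant1:(2,1)->S->(3,1)
  grid max=5 at (3,1)
Step 2: ant0:(3,1)->N->(2,1) | ant1:(3,1)->N->(2,1)
  grid max=4 at (3,1)
Step 3: ant0:(2,1)->S->(3,1) | ant1:(2,1)->S->(3,1)
  grid max=7 at (3,1)
Step 4: ant0:(3,1)->N->(2,1) | ant1:(3,1)->N->(2,1)
  grid max=6 at (3,1)
Step 5: ant0:(2,1)->S->(3,1) | ant1:(2,1)->S->(3,1)
  grid max=9 at (3,1)
Step 6: ant0:(3,1)->N->(2,1) | ant1:(3,1)->N->(2,1)
  grid max=8 at (3,1)

(2,1) (2,1)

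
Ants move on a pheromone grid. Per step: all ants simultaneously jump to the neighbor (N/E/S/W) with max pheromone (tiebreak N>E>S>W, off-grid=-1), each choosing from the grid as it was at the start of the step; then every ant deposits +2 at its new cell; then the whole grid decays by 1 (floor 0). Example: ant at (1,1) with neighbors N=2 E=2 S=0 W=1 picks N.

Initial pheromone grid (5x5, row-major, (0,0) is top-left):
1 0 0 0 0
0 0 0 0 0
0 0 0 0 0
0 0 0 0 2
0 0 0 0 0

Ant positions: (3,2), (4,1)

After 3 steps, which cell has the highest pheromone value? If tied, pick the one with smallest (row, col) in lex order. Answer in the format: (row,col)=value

Answer: (0,2)=1

Derivation:
Step 1: ant0:(3,2)->N->(2,2) | ant1:(4,1)->N->(3,1)
  grid max=1 at (2,2)
Step 2: ant0:(2,2)->N->(1,2) | ant1:(3,1)->N->(2,1)
  grid max=1 at (1,2)
Step 3: ant0:(1,2)->N->(0,2) | ant1:(2,1)->N->(1,1)
  grid max=1 at (0,2)
Final grid:
  0 0 1 0 0
  0 1 0 0 0
  0 0 0 0 0
  0 0 0 0 0
  0 0 0 0 0
Max pheromone 1 at (0,2)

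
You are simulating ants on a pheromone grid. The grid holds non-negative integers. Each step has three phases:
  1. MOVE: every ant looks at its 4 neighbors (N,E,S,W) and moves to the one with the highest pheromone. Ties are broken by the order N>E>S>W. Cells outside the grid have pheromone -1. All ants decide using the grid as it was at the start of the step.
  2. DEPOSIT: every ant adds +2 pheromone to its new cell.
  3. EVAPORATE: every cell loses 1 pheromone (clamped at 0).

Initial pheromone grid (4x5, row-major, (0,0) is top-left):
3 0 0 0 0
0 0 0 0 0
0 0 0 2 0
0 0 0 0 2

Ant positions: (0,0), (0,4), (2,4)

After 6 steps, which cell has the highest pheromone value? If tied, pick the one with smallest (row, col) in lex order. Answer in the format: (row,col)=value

Step 1: ant0:(0,0)->E->(0,1) | ant1:(0,4)->S->(1,4) | ant2:(2,4)->S->(3,4)
  grid max=3 at (3,4)
Step 2: ant0:(0,1)->W->(0,0) | ant1:(1,4)->N->(0,4) | ant2:(3,4)->N->(2,4)
  grid max=3 at (0,0)
Step 3: ant0:(0,0)->E->(0,1) | ant1:(0,4)->S->(1,4) | ant2:(2,4)->S->(3,4)
  grid max=3 at (3,4)
Step 4: ant0:(0,1)->W->(0,0) | ant1:(1,4)->N->(0,4) | ant2:(3,4)->N->(2,4)
  grid max=3 at (0,0)
Step 5: ant0:(0,0)->E->(0,1) | ant1:(0,4)->S->(1,4) | ant2:(2,4)->S->(3,4)
  grid max=3 at (3,4)
Step 6: ant0:(0,1)->W->(0,0) | ant1:(1,4)->N->(0,4) | ant2:(3,4)->N->(2,4)
  grid max=3 at (0,0)
Final grid:
  3 0 0 0 1
  0 0 0 0 0
  0 0 0 0 1
  0 0 0 0 2
Max pheromone 3 at (0,0)

Answer: (0,0)=3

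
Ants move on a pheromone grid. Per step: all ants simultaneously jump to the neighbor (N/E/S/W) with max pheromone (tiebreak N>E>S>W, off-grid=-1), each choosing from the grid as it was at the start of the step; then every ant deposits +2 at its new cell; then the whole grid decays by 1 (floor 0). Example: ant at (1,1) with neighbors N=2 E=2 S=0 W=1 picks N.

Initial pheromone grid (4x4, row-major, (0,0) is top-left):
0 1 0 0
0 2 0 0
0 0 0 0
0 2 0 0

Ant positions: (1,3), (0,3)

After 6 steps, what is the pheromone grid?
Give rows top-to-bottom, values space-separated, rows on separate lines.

After step 1: ants at (0,3),(1,3)
  0 0 0 1
  0 1 0 1
  0 0 0 0
  0 1 0 0
After step 2: ants at (1,3),(0,3)
  0 0 0 2
  0 0 0 2
  0 0 0 0
  0 0 0 0
After step 3: ants at (0,3),(1,3)
  0 0 0 3
  0 0 0 3
  0 0 0 0
  0 0 0 0
After step 4: ants at (1,3),(0,3)
  0 0 0 4
  0 0 0 4
  0 0 0 0
  0 0 0 0
After step 5: ants at (0,3),(1,3)
  0 0 0 5
  0 0 0 5
  0 0 0 0
  0 0 0 0
After step 6: ants at (1,3),(0,3)
  0 0 0 6
  0 0 0 6
  0 0 0 0
  0 0 0 0

0 0 0 6
0 0 0 6
0 0 0 0
0 0 0 0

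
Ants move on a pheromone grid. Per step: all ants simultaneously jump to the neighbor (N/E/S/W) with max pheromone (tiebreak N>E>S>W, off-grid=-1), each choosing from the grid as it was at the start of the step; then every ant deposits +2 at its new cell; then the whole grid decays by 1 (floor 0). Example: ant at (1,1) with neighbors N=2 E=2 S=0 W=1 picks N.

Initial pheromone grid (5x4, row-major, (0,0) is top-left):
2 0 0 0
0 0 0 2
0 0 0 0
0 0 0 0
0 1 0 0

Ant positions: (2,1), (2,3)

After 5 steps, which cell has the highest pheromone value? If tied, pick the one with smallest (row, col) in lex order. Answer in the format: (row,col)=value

Step 1: ant0:(2,1)->N->(1,1) | ant1:(2,3)->N->(1,3)
  grid max=3 at (1,3)
Step 2: ant0:(1,1)->N->(0,1) | ant1:(1,3)->N->(0,3)
  grid max=2 at (1,3)
Step 3: ant0:(0,1)->E->(0,2) | ant1:(0,3)->S->(1,3)
  grid max=3 at (1,3)
Step 4: ant0:(0,2)->E->(0,3) | ant1:(1,3)->N->(0,3)
  grid max=3 at (0,3)
Step 5: ant0:(0,3)->S->(1,3) | ant1:(0,3)->S->(1,3)
  grid max=5 at (1,3)
Final grid:
  0 0 0 2
  0 0 0 5
  0 0 0 0
  0 0 0 0
  0 0 0 0
Max pheromone 5 at (1,3)

Answer: (1,3)=5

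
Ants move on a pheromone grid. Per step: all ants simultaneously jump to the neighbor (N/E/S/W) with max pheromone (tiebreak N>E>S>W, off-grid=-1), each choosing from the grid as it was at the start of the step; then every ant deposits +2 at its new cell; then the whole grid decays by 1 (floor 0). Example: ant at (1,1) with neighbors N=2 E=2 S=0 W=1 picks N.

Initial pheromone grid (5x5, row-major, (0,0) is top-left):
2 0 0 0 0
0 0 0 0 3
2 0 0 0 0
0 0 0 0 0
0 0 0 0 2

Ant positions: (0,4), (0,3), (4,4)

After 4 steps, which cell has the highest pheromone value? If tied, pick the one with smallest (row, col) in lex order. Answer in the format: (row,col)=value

Answer: (1,4)=7

Derivation:
Step 1: ant0:(0,4)->S->(1,4) | ant1:(0,3)->E->(0,4) | ant2:(4,4)->N->(3,4)
  grid max=4 at (1,4)
Step 2: ant0:(1,4)->N->(0,4) | ant1:(0,4)->S->(1,4) | ant2:(3,4)->S->(4,4)
  grid max=5 at (1,4)
Step 3: ant0:(0,4)->S->(1,4) | ant1:(1,4)->N->(0,4) | ant2:(4,4)->N->(3,4)
  grid max=6 at (1,4)
Step 4: ant0:(1,4)->N->(0,4) | ant1:(0,4)->S->(1,4) | ant2:(3,4)->S->(4,4)
  grid max=7 at (1,4)
Final grid:
  0 0 0 0 4
  0 0 0 0 7
  0 0 0 0 0
  0 0 0 0 0
  0 0 0 0 2
Max pheromone 7 at (1,4)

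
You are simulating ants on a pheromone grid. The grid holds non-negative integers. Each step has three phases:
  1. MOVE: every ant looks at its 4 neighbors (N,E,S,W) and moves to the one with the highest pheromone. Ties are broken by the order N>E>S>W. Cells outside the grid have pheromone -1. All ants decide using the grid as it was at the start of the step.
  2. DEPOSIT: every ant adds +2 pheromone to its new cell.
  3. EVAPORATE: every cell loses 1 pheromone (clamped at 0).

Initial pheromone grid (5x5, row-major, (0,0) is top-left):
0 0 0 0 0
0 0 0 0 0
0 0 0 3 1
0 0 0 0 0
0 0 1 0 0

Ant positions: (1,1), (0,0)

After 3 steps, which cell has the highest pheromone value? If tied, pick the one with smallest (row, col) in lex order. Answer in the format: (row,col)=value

Step 1: ant0:(1,1)->N->(0,1) | ant1:(0,0)->E->(0,1)
  grid max=3 at (0,1)
Step 2: ant0:(0,1)->E->(0,2) | ant1:(0,1)->E->(0,2)
  grid max=3 at (0,2)
Step 3: ant0:(0,2)->W->(0,1) | ant1:(0,2)->W->(0,1)
  grid max=5 at (0,1)
Final grid:
  0 5 2 0 0
  0 0 0 0 0
  0 0 0 0 0
  0 0 0 0 0
  0 0 0 0 0
Max pheromone 5 at (0,1)

Answer: (0,1)=5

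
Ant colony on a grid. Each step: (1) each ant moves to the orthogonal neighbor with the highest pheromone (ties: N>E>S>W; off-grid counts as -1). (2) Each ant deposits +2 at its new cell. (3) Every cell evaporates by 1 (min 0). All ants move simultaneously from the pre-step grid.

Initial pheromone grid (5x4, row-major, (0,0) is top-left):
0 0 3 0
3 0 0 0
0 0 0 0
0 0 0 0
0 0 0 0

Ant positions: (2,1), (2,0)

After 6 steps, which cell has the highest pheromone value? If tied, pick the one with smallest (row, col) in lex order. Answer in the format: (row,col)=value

Answer: (1,0)=9

Derivation:
Step 1: ant0:(2,1)->N->(1,1) | ant1:(2,0)->N->(1,0)
  grid max=4 at (1,0)
Step 2: ant0:(1,1)->W->(1,0) | ant1:(1,0)->E->(1,1)
  grid max=5 at (1,0)
Step 3: ant0:(1,0)->E->(1,1) | ant1:(1,1)->W->(1,0)
  grid max=6 at (1,0)
Step 4: ant0:(1,1)->W->(1,0) | ant1:(1,0)->E->(1,1)
  grid max=7 at (1,0)
Step 5: ant0:(1,0)->E->(1,1) | ant1:(1,1)->W->(1,0)
  grid max=8 at (1,0)
Step 6: ant0:(1,1)->W->(1,0) | ant1:(1,0)->E->(1,1)
  grid max=9 at (1,0)
Final grid:
  0 0 0 0
  9 6 0 0
  0 0 0 0
  0 0 0 0
  0 0 0 0
Max pheromone 9 at (1,0)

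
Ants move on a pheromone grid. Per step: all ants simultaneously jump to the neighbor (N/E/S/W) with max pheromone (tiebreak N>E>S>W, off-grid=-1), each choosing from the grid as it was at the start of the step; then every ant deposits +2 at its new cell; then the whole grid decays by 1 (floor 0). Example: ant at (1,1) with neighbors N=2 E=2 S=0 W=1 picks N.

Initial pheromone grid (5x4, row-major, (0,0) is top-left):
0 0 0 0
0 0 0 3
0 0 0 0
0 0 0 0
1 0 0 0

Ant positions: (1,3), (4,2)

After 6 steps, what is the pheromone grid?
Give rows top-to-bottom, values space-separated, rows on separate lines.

After step 1: ants at (0,3),(3,2)
  0 0 0 1
  0 0 0 2
  0 0 0 0
  0 0 1 0
  0 0 0 0
After step 2: ants at (1,3),(2,2)
  0 0 0 0
  0 0 0 3
  0 0 1 0
  0 0 0 0
  0 0 0 0
After step 3: ants at (0,3),(1,2)
  0 0 0 1
  0 0 1 2
  0 0 0 0
  0 0 0 0
  0 0 0 0
After step 4: ants at (1,3),(1,3)
  0 0 0 0
  0 0 0 5
  0 0 0 0
  0 0 0 0
  0 0 0 0
After step 5: ants at (0,3),(0,3)
  0 0 0 3
  0 0 0 4
  0 0 0 0
  0 0 0 0
  0 0 0 0
After step 6: ants at (1,3),(1,3)
  0 0 0 2
  0 0 0 7
  0 0 0 0
  0 0 0 0
  0 0 0 0

0 0 0 2
0 0 0 7
0 0 0 0
0 0 0 0
0 0 0 0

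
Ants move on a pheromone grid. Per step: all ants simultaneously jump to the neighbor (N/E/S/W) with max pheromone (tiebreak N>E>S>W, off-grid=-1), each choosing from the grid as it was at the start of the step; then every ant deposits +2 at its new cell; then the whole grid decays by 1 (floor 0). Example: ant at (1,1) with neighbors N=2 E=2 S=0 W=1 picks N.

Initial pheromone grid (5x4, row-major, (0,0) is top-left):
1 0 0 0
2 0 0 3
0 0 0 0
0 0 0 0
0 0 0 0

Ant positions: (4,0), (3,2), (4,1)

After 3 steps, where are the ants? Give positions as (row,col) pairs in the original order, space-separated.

Step 1: ant0:(4,0)->N->(3,0) | ant1:(3,2)->N->(2,2) | ant2:(4,1)->N->(3,1)
  grid max=2 at (1,3)
Step 2: ant0:(3,0)->E->(3,1) | ant1:(2,2)->N->(1,2) | ant2:(3,1)->W->(3,0)
  grid max=2 at (3,0)
Step 3: ant0:(3,1)->W->(3,0) | ant1:(1,2)->E->(1,3) | ant2:(3,0)->E->(3,1)
  grid max=3 at (3,0)

(3,0) (1,3) (3,1)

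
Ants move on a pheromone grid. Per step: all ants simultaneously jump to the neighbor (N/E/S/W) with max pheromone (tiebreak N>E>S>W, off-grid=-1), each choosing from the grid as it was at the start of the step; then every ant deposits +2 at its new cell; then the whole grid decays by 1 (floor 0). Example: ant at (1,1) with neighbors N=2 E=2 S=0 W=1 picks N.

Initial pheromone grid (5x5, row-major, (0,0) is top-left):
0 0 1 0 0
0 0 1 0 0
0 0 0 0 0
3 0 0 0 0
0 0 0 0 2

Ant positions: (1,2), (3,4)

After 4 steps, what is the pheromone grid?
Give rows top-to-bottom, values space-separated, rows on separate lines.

After step 1: ants at (0,2),(4,4)
  0 0 2 0 0
  0 0 0 0 0
  0 0 0 0 0
  2 0 0 0 0
  0 0 0 0 3
After step 2: ants at (0,3),(3,4)
  0 0 1 1 0
  0 0 0 0 0
  0 0 0 0 0
  1 0 0 0 1
  0 0 0 0 2
After step 3: ants at (0,2),(4,4)
  0 0 2 0 0
  0 0 0 0 0
  0 0 0 0 0
  0 0 0 0 0
  0 0 0 0 3
After step 4: ants at (0,3),(3,4)
  0 0 1 1 0
  0 0 0 0 0
  0 0 0 0 0
  0 0 0 0 1
  0 0 0 0 2

0 0 1 1 0
0 0 0 0 0
0 0 0 0 0
0 0 0 0 1
0 0 0 0 2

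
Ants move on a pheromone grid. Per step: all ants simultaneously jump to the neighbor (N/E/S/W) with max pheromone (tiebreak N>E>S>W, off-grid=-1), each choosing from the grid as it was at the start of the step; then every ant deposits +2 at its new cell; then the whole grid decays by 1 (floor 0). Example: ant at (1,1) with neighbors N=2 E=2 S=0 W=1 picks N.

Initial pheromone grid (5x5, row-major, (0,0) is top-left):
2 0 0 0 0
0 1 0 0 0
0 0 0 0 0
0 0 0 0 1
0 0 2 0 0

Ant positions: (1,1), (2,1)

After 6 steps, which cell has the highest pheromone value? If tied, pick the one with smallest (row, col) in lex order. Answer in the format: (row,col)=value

Answer: (1,1)=7

Derivation:
Step 1: ant0:(1,1)->N->(0,1) | ant1:(2,1)->N->(1,1)
  grid max=2 at (1,1)
Step 2: ant0:(0,1)->S->(1,1) | ant1:(1,1)->N->(0,1)
  grid max=3 at (1,1)
Step 3: ant0:(1,1)->N->(0,1) | ant1:(0,1)->S->(1,1)
  grid max=4 at (1,1)
Step 4: ant0:(0,1)->S->(1,1) | ant1:(1,1)->N->(0,1)
  grid max=5 at (1,1)
Step 5: ant0:(1,1)->N->(0,1) | ant1:(0,1)->S->(1,1)
  grid max=6 at (1,1)
Step 6: ant0:(0,1)->S->(1,1) | ant1:(1,1)->N->(0,1)
  grid max=7 at (1,1)
Final grid:
  0 6 0 0 0
  0 7 0 0 0
  0 0 0 0 0
  0 0 0 0 0
  0 0 0 0 0
Max pheromone 7 at (1,1)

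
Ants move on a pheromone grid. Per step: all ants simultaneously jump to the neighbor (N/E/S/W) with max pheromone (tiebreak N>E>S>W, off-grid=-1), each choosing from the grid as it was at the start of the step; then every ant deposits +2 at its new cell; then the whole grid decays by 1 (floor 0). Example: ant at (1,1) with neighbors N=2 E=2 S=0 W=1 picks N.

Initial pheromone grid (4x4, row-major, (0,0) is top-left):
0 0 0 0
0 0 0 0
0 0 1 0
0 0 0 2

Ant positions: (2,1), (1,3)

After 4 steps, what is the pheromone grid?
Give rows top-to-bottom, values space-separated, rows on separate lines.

After step 1: ants at (2,2),(0,3)
  0 0 0 1
  0 0 0 0
  0 0 2 0
  0 0 0 1
After step 2: ants at (1,2),(1,3)
  0 0 0 0
  0 0 1 1
  0 0 1 0
  0 0 0 0
After step 3: ants at (1,3),(1,2)
  0 0 0 0
  0 0 2 2
  0 0 0 0
  0 0 0 0
After step 4: ants at (1,2),(1,3)
  0 0 0 0
  0 0 3 3
  0 0 0 0
  0 0 0 0

0 0 0 0
0 0 3 3
0 0 0 0
0 0 0 0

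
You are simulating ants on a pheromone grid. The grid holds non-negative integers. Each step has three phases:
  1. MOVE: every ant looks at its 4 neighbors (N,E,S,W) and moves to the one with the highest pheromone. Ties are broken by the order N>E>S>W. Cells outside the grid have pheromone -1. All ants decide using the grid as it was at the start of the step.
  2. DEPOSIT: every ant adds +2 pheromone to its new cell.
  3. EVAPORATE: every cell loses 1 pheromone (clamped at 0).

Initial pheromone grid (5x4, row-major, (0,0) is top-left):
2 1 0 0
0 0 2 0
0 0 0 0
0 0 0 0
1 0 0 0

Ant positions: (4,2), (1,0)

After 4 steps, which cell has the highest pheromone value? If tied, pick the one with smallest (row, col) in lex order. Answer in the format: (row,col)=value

Answer: (0,0)=2

Derivation:
Step 1: ant0:(4,2)->N->(3,2) | ant1:(1,0)->N->(0,0)
  grid max=3 at (0,0)
Step 2: ant0:(3,2)->N->(2,2) | ant1:(0,0)->E->(0,1)
  grid max=2 at (0,0)
Step 3: ant0:(2,2)->N->(1,2) | ant1:(0,1)->W->(0,0)
  grid max=3 at (0,0)
Step 4: ant0:(1,2)->N->(0,2) | ant1:(0,0)->E->(0,1)
  grid max=2 at (0,0)
Final grid:
  2 1 1 0
  0 0 0 0
  0 0 0 0
  0 0 0 0
  0 0 0 0
Max pheromone 2 at (0,0)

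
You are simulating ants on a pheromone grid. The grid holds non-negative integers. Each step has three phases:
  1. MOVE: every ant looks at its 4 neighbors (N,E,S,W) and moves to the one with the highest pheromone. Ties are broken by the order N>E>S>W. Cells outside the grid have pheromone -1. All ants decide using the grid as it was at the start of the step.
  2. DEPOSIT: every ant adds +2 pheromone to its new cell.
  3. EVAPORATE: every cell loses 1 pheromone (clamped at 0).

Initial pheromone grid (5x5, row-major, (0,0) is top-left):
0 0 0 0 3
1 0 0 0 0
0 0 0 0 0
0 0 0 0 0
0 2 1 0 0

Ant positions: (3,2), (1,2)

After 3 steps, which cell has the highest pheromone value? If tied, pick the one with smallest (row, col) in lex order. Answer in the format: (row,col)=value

Answer: (0,4)=2

Derivation:
Step 1: ant0:(3,2)->S->(4,2) | ant1:(1,2)->N->(0,2)
  grid max=2 at (0,4)
Step 2: ant0:(4,2)->W->(4,1) | ant1:(0,2)->E->(0,3)
  grid max=2 at (4,1)
Step 3: ant0:(4,1)->E->(4,2) | ant1:(0,3)->E->(0,4)
  grid max=2 at (0,4)
Final grid:
  0 0 0 0 2
  0 0 0 0 0
  0 0 0 0 0
  0 0 0 0 0
  0 1 2 0 0
Max pheromone 2 at (0,4)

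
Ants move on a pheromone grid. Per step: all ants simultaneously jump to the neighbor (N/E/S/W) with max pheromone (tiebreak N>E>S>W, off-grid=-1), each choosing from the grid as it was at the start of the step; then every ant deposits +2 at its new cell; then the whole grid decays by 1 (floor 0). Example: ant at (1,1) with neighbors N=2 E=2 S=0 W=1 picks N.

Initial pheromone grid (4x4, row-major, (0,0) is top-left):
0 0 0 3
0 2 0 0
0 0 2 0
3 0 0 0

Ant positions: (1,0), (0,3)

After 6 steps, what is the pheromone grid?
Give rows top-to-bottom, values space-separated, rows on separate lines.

After step 1: ants at (1,1),(1,3)
  0 0 0 2
  0 3 0 1
  0 0 1 0
  2 0 0 0
After step 2: ants at (0,1),(0,3)
  0 1 0 3
  0 2 0 0
  0 0 0 0
  1 0 0 0
After step 3: ants at (1,1),(1,3)
  0 0 0 2
  0 3 0 1
  0 0 0 0
  0 0 0 0
After step 4: ants at (0,1),(0,3)
  0 1 0 3
  0 2 0 0
  0 0 0 0
  0 0 0 0
After step 5: ants at (1,1),(1,3)
  0 0 0 2
  0 3 0 1
  0 0 0 0
  0 0 0 0
After step 6: ants at (0,1),(0,3)
  0 1 0 3
  0 2 0 0
  0 0 0 0
  0 0 0 0

0 1 0 3
0 2 0 0
0 0 0 0
0 0 0 0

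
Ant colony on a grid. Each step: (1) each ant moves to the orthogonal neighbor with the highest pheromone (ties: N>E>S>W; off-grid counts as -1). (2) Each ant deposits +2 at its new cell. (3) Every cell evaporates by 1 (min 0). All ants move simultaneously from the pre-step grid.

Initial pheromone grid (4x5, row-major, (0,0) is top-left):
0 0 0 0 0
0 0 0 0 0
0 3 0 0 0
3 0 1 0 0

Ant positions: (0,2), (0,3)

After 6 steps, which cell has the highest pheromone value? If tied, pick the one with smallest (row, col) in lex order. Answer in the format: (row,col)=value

Step 1: ant0:(0,2)->E->(0,3) | ant1:(0,3)->E->(0,4)
  grid max=2 at (2,1)
Step 2: ant0:(0,3)->E->(0,4) | ant1:(0,4)->W->(0,3)
  grid max=2 at (0,3)
Step 3: ant0:(0,4)->W->(0,3) | ant1:(0,3)->E->(0,4)
  grid max=3 at (0,3)
Step 4: ant0:(0,3)->E->(0,4) | ant1:(0,4)->W->(0,3)
  grid max=4 at (0,3)
Step 5: ant0:(0,4)->W->(0,3) | ant1:(0,3)->E->(0,4)
  grid max=5 at (0,3)
Step 6: ant0:(0,3)->E->(0,4) | ant1:(0,4)->W->(0,3)
  grid max=6 at (0,3)
Final grid:
  0 0 0 6 6
  0 0 0 0 0
  0 0 0 0 0
  0 0 0 0 0
Max pheromone 6 at (0,3)

Answer: (0,3)=6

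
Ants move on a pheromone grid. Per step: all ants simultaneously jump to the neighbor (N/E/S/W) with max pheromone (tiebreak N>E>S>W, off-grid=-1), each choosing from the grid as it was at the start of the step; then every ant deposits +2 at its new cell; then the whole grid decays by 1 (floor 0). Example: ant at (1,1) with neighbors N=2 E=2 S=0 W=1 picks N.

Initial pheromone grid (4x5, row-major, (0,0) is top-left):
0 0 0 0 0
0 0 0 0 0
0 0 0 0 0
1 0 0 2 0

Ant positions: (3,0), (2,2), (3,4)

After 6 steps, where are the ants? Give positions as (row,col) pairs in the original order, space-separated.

Step 1: ant0:(3,0)->N->(2,0) | ant1:(2,2)->N->(1,2) | ant2:(3,4)->W->(3,3)
  grid max=3 at (3,3)
Step 2: ant0:(2,0)->N->(1,0) | ant1:(1,2)->N->(0,2) | ant2:(3,3)->N->(2,3)
  grid max=2 at (3,3)
Step 3: ant0:(1,0)->N->(0,0) | ant1:(0,2)->E->(0,3) | ant2:(2,3)->S->(3,3)
  grid max=3 at (3,3)
Step 4: ant0:(0,0)->E->(0,1) | ant1:(0,3)->E->(0,4) | ant2:(3,3)->N->(2,3)
  grid max=2 at (3,3)
Step 5: ant0:(0,1)->E->(0,2) | ant1:(0,4)->S->(1,4) | ant2:(2,3)->S->(3,3)
  grid max=3 at (3,3)
Step 6: ant0:(0,2)->E->(0,3) | ant1:(1,4)->N->(0,4) | ant2:(3,3)->N->(2,3)
  grid max=2 at (3,3)

(0,3) (0,4) (2,3)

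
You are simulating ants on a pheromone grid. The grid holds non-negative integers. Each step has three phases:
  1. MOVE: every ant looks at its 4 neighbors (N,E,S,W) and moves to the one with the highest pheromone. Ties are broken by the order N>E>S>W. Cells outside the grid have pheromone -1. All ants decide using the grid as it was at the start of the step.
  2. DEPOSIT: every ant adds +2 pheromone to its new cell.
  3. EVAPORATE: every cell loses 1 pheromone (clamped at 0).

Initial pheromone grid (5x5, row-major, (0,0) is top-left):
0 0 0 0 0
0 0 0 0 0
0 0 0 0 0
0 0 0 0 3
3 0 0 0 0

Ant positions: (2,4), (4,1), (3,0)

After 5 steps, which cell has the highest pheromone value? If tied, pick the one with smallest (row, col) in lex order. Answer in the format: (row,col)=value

Answer: (4,0)=10

Derivation:
Step 1: ant0:(2,4)->S->(3,4) | ant1:(4,1)->W->(4,0) | ant2:(3,0)->S->(4,0)
  grid max=6 at (4,0)
Step 2: ant0:(3,4)->N->(2,4) | ant1:(4,0)->N->(3,0) | ant2:(4,0)->N->(3,0)
  grid max=5 at (4,0)
Step 3: ant0:(2,4)->S->(3,4) | ant1:(3,0)->S->(4,0) | ant2:(3,0)->S->(4,0)
  grid max=8 at (4,0)
Step 4: ant0:(3,4)->N->(2,4) | ant1:(4,0)->N->(3,0) | ant2:(4,0)->N->(3,0)
  grid max=7 at (4,0)
Step 5: ant0:(2,4)->S->(3,4) | ant1:(3,0)->S->(4,0) | ant2:(3,0)->S->(4,0)
  grid max=10 at (4,0)
Final grid:
  0 0 0 0 0
  0 0 0 0 0
  0 0 0 0 0
  4 0 0 0 4
  10 0 0 0 0
Max pheromone 10 at (4,0)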